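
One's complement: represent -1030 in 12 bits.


Original: 010000000110
Invert all bits:
  bit 0: 0 → 1
  bit 1: 1 → 0
  bit 2: 0 → 1
  bit 3: 0 → 1
  bit 4: 0 → 1
  bit 5: 0 → 1
  bit 6: 0 → 1
  bit 7: 0 → 1
  bit 8: 0 → 1
  bit 9: 1 → 0
  bit 10: 1 → 0
  bit 11: 0 → 1
= 101111111001


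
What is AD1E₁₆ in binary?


Each hex digit → 4 binary bits:
  A = 1010
  D = 1101
  1 = 0001
  E = 1110
Concatenate: 1010 1101 0001 1110
= 1010110100011110


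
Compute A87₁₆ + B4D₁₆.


Align and add column by column (LSB to MSB, each column mod 16 with carry):
  0A87
+ 0B4D
  ----
  col 0: 7(7) + D(13) + 0 (carry in) = 20 → 4(4), carry out 1
  col 1: 8(8) + 4(4) + 1 (carry in) = 13 → D(13), carry out 0
  col 2: A(10) + B(11) + 0 (carry in) = 21 → 5(5), carry out 1
  col 3: 0(0) + 0(0) + 1 (carry in) = 1 → 1(1), carry out 0
Reading digits MSB→LSB: 15D4
Strip leading zeros: 15D4
= 0x15D4


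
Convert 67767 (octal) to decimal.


Positional values:
Position 0: 7 × 8^0 = 7
Position 1: 6 × 8^1 = 48
Position 2: 7 × 8^2 = 448
Position 3: 7 × 8^3 = 3584
Position 4: 6 × 8^4 = 24576
Sum = 7 + 48 + 448 + 3584 + 24576
= 28663


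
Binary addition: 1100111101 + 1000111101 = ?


Align and add column by column (LSB to MSB, carry propagating):
  01100111101
+ 01000111101
  -----------
  col 0: 1 + 1 + 0 (carry in) = 2 → bit 0, carry out 1
  col 1: 0 + 0 + 1 (carry in) = 1 → bit 1, carry out 0
  col 2: 1 + 1 + 0 (carry in) = 2 → bit 0, carry out 1
  col 3: 1 + 1 + 1 (carry in) = 3 → bit 1, carry out 1
  col 4: 1 + 1 + 1 (carry in) = 3 → bit 1, carry out 1
  col 5: 1 + 1 + 1 (carry in) = 3 → bit 1, carry out 1
  col 6: 0 + 0 + 1 (carry in) = 1 → bit 1, carry out 0
  col 7: 0 + 0 + 0 (carry in) = 0 → bit 0, carry out 0
  col 8: 1 + 0 + 0 (carry in) = 1 → bit 1, carry out 0
  col 9: 1 + 1 + 0 (carry in) = 2 → bit 0, carry out 1
  col 10: 0 + 0 + 1 (carry in) = 1 → bit 1, carry out 0
Reading bits MSB→LSB: 10101111010
Strip leading zeros: 10101111010
= 10101111010


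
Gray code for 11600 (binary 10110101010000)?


Binary: 10110101010000
Gray code: G = B XOR (B >> 1)
B >> 1 = 01011010101000
10110101010000 XOR 01011010101000:
  1 XOR 0 = 1
  0 XOR 1 = 1
  1 XOR 0 = 1
  1 XOR 1 = 0
  0 XOR 1 = 1
  1 XOR 0 = 1
  0 XOR 1 = 1
  1 XOR 0 = 1
  0 XOR 1 = 1
  1 XOR 0 = 1
  0 XOR 1 = 1
  0 XOR 0 = 0
  0 XOR 0 = 0
  0 XOR 0 = 0
= 11101111111000


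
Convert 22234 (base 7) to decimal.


Positional values (base 7):
  4 × 7^0 = 4 × 1 = 4
  3 × 7^1 = 3 × 7 = 21
  2 × 7^2 = 2 × 49 = 98
  2 × 7^3 = 2 × 343 = 686
  2 × 7^4 = 2 × 2401 = 4802
Sum = 4 + 21 + 98 + 686 + 4802
= 5611


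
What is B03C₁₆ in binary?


Each hex digit → 4 binary bits:
  B = 1011
  0 = 0000
  3 = 0011
  C = 1100
Concatenate: 1011 0000 0011 1100
= 1011000000111100


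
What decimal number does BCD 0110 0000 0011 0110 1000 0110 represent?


Each 4-bit group → digit:
  0110 → 6
  0000 → 0
  0011 → 3
  0110 → 6
  1000 → 8
  0110 → 6
= 603686


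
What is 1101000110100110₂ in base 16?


Group into 4-bit nibbles: 1101000110100110
  1101 = D
  0001 = 1
  1010 = A
  0110 = 6
= 0xD1A6


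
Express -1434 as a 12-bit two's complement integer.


Original: 010110011010
Step 1 - Invert all bits: 101001100101
Step 2 - Add 1: 101001100101 + 1
= 101001100110 (represents -1434)


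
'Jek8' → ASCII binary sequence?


String: 'Jek8'  (4 characters)
Per-character ASCII lookup:
  'J': uppercase starts at 65: 'J' = 65 + 9 = 74 → 1001010
  'e': lowercase starts at 97: 'e' = 97 + 4 = 101 → 1100101
  'k': lowercase starts at 97: 'k' = 97 + 10 = 107 → 1101011
  '8': digits start at 48: '8' = 48 + 8 = 56 → 111000
= 1001010 1100101 1101011 111000


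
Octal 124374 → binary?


Each octal digit → 3 binary bits:
  1 = 001
  2 = 010
  4 = 100
  3 = 011
  7 = 111
  4 = 100
Concatenate: 001 010 100 011 111 100
= 001010100011111100


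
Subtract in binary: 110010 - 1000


Align and subtract column by column (LSB to MSB, borrowing when needed):
  110010
- 001000
  ------
  col 0: (0 - 0 borrow-in) - 0 → 0 - 0 = 0, borrow out 0
  col 1: (1 - 0 borrow-in) - 0 → 1 - 0 = 1, borrow out 0
  col 2: (0 - 0 borrow-in) - 0 → 0 - 0 = 0, borrow out 0
  col 3: (0 - 0 borrow-in) - 1 → borrow from next column: (0+2) - 1 = 1, borrow out 1
  col 4: (1 - 1 borrow-in) - 0 → 0 - 0 = 0, borrow out 0
  col 5: (1 - 0 borrow-in) - 0 → 1 - 0 = 1, borrow out 0
Reading bits MSB→LSB: 101010
Strip leading zeros: 101010
= 101010


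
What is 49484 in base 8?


Divide by 8 repeatedly:
49484 ÷ 8 = 6185 remainder 4
6185 ÷ 8 = 773 remainder 1
773 ÷ 8 = 96 remainder 5
96 ÷ 8 = 12 remainder 0
12 ÷ 8 = 1 remainder 4
1 ÷ 8 = 0 remainder 1
Reading remainders bottom-up:
= 0o140514


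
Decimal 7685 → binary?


Divide by 2 repeatedly:
7685 ÷ 2 = 3842 remainder 1
3842 ÷ 2 = 1921 remainder 0
1921 ÷ 2 = 960 remainder 1
960 ÷ 2 = 480 remainder 0
480 ÷ 2 = 240 remainder 0
240 ÷ 2 = 120 remainder 0
120 ÷ 2 = 60 remainder 0
60 ÷ 2 = 30 remainder 0
30 ÷ 2 = 15 remainder 0
15 ÷ 2 = 7 remainder 1
7 ÷ 2 = 3 remainder 1
3 ÷ 2 = 1 remainder 1
1 ÷ 2 = 0 remainder 1
Reading remainders bottom-up:
= 1111000000101


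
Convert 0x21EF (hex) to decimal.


Positional values:
Position 0: F × 16^0 = 15 × 1 = 15
Position 1: E × 16^1 = 14 × 16 = 224
Position 2: 1 × 16^2 = 1 × 256 = 256
Position 3: 2 × 16^3 = 2 × 4096 = 8192
Sum = 15 + 224 + 256 + 8192
= 8687


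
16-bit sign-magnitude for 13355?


Sign bit: 0 (positive)
Magnitude: 13355 = 011010000101011
= 0011010000101011


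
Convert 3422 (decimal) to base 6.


Divide by 6 repeatedly:
3422 ÷ 6 = 570 remainder 2
570 ÷ 6 = 95 remainder 0
95 ÷ 6 = 15 remainder 5
15 ÷ 6 = 2 remainder 3
2 ÷ 6 = 0 remainder 2
Reading remainders bottom-up:
= 23502


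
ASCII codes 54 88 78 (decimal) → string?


Codes (decimal): 54 88 78
Per-code ASCII lookup:
  54  (range 48-57: digits, 54 - 48 = 6) → '6'
  88  (range 65-90: uppercase, 88 - 65 = 23) → 'X'
  78  (range 65-90: uppercase, 78 - 65 = 13) → 'N'
= '6XN'


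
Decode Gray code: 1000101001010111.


Gray code: 1000101001010111
MSB stays the same: 1
Each subsequent bit = prev_binary XOR current_gray:
  B[1] = 1 XOR 0 = 1
  B[2] = 1 XOR 0 = 1
  B[3] = 1 XOR 0 = 1
  B[4] = 1 XOR 1 = 0
  B[5] = 0 XOR 0 = 0
  B[6] = 0 XOR 1 = 1
  B[7] = 1 XOR 0 = 1
  B[8] = 1 XOR 0 = 1
  B[9] = 1 XOR 1 = 0
  B[10] = 0 XOR 0 = 0
  B[11] = 0 XOR 1 = 1
  B[12] = 1 XOR 0 = 1
  B[13] = 1 XOR 1 = 0
  B[14] = 0 XOR 1 = 1
  B[15] = 1 XOR 1 = 0
= 1111001110011010 (62362 decimal)


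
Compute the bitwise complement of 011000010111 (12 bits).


Original: 011000010111
Invert all bits:
  bit 0: 0 → 1
  bit 1: 1 → 0
  bit 2: 1 → 0
  bit 3: 0 → 1
  bit 4: 0 → 1
  bit 5: 0 → 1
  bit 6: 0 → 1
  bit 7: 1 → 0
  bit 8: 0 → 1
  bit 9: 1 → 0
  bit 10: 1 → 0
  bit 11: 1 → 0
= 100111101000


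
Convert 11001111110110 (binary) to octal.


Group into 3-bit groups: 011001111110110
  011 = 3
  001 = 1
  111 = 7
  110 = 6
  110 = 6
= 0o31766


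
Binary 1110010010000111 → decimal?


Positional values:
Bit 0: 1 × 2^0 = 1
Bit 1: 1 × 2^1 = 2
Bit 2: 1 × 2^2 = 4
Bit 7: 1 × 2^7 = 128
Bit 10: 1 × 2^10 = 1024
Bit 13: 1 × 2^13 = 8192
Bit 14: 1 × 2^14 = 16384
Bit 15: 1 × 2^15 = 32768
Sum = 1 + 2 + 4 + 128 + 1024 + 8192 + 16384 + 32768
= 58503


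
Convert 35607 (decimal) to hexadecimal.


Divide by 16 repeatedly:
35607 ÷ 16 = 2225 remainder 7 (7)
2225 ÷ 16 = 139 remainder 1 (1)
139 ÷ 16 = 8 remainder 11 (B)
8 ÷ 16 = 0 remainder 8 (8)
Reading remainders bottom-up:
= 0x8B17


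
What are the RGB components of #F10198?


Hex: #F10198
R = F1₁₆ = 241
G = 01₁₆ = 1
B = 98₁₆ = 152
= RGB(241, 1, 152)


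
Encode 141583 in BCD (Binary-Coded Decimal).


Each digit → 4-bit binary:
  1 → 0001
  4 → 0100
  1 → 0001
  5 → 0101
  8 → 1000
  3 → 0011
= 0001 0100 0001 0101 1000 0011


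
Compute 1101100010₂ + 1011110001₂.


Align and add column by column (LSB to MSB, carry propagating):
  01101100010
+ 01011110001
  -----------
  col 0: 0 + 1 + 0 (carry in) = 1 → bit 1, carry out 0
  col 1: 1 + 0 + 0 (carry in) = 1 → bit 1, carry out 0
  col 2: 0 + 0 + 0 (carry in) = 0 → bit 0, carry out 0
  col 3: 0 + 0 + 0 (carry in) = 0 → bit 0, carry out 0
  col 4: 0 + 1 + 0 (carry in) = 1 → bit 1, carry out 0
  col 5: 1 + 1 + 0 (carry in) = 2 → bit 0, carry out 1
  col 6: 1 + 1 + 1 (carry in) = 3 → bit 1, carry out 1
  col 7: 0 + 1 + 1 (carry in) = 2 → bit 0, carry out 1
  col 8: 1 + 0 + 1 (carry in) = 2 → bit 0, carry out 1
  col 9: 1 + 1 + 1 (carry in) = 3 → bit 1, carry out 1
  col 10: 0 + 0 + 1 (carry in) = 1 → bit 1, carry out 0
Reading bits MSB→LSB: 11001010011
Strip leading zeros: 11001010011
= 11001010011


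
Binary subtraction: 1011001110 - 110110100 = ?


Align and subtract column by column (LSB to MSB, borrowing when needed):
  1011001110
- 0110110100
  ----------
  col 0: (0 - 0 borrow-in) - 0 → 0 - 0 = 0, borrow out 0
  col 1: (1 - 0 borrow-in) - 0 → 1 - 0 = 1, borrow out 0
  col 2: (1 - 0 borrow-in) - 1 → 1 - 1 = 0, borrow out 0
  col 3: (1 - 0 borrow-in) - 0 → 1 - 0 = 1, borrow out 0
  col 4: (0 - 0 borrow-in) - 1 → borrow from next column: (0+2) - 1 = 1, borrow out 1
  col 5: (0 - 1 borrow-in) - 1 → borrow from next column: (-1+2) - 1 = 0, borrow out 1
  col 6: (1 - 1 borrow-in) - 0 → 0 - 0 = 0, borrow out 0
  col 7: (1 - 0 borrow-in) - 1 → 1 - 1 = 0, borrow out 0
  col 8: (0 - 0 borrow-in) - 1 → borrow from next column: (0+2) - 1 = 1, borrow out 1
  col 9: (1 - 1 borrow-in) - 0 → 0 - 0 = 0, borrow out 0
Reading bits MSB→LSB: 0100011010
Strip leading zeros: 100011010
= 100011010


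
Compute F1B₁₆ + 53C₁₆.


Align and add column by column (LSB to MSB, each column mod 16 with carry):
  0F1B
+ 053C
  ----
  col 0: B(11) + C(12) + 0 (carry in) = 23 → 7(7), carry out 1
  col 1: 1(1) + 3(3) + 1 (carry in) = 5 → 5(5), carry out 0
  col 2: F(15) + 5(5) + 0 (carry in) = 20 → 4(4), carry out 1
  col 3: 0(0) + 0(0) + 1 (carry in) = 1 → 1(1), carry out 0
Reading digits MSB→LSB: 1457
Strip leading zeros: 1457
= 0x1457


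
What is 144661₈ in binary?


Each octal digit → 3 binary bits:
  1 = 001
  4 = 100
  4 = 100
  6 = 110
  6 = 110
  1 = 001
Concatenate: 001 100 100 110 110 001
= 001100100110110001


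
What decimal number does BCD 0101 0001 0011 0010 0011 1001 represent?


Each 4-bit group → digit:
  0101 → 5
  0001 → 1
  0011 → 3
  0010 → 2
  0011 → 3
  1001 → 9
= 513239


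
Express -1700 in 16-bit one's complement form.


Original: 0000011010100100
Invert all bits:
  bit 0: 0 → 1
  bit 1: 0 → 1
  bit 2: 0 → 1
  bit 3: 0 → 1
  bit 4: 0 → 1
  bit 5: 1 → 0
  bit 6: 1 → 0
  bit 7: 0 → 1
  bit 8: 1 → 0
  bit 9: 0 → 1
  bit 10: 1 → 0
  bit 11: 0 → 1
  bit 12: 0 → 1
  bit 13: 1 → 0
  bit 14: 0 → 1
  bit 15: 0 → 1
= 1111100101011011


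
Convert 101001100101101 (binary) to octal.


Group into 3-bit groups: 101001100101101
  101 = 5
  001 = 1
  100 = 4
  101 = 5
  101 = 5
= 0o51455


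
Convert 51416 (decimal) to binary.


Divide by 2 repeatedly:
51416 ÷ 2 = 25708 remainder 0
25708 ÷ 2 = 12854 remainder 0
12854 ÷ 2 = 6427 remainder 0
6427 ÷ 2 = 3213 remainder 1
3213 ÷ 2 = 1606 remainder 1
1606 ÷ 2 = 803 remainder 0
803 ÷ 2 = 401 remainder 1
401 ÷ 2 = 200 remainder 1
200 ÷ 2 = 100 remainder 0
100 ÷ 2 = 50 remainder 0
50 ÷ 2 = 25 remainder 0
25 ÷ 2 = 12 remainder 1
12 ÷ 2 = 6 remainder 0
6 ÷ 2 = 3 remainder 0
3 ÷ 2 = 1 remainder 1
1 ÷ 2 = 0 remainder 1
Reading remainders bottom-up:
= 1100100011011000


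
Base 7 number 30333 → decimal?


Positional values (base 7):
  3 × 7^0 = 3 × 1 = 3
  3 × 7^1 = 3 × 7 = 21
  3 × 7^2 = 3 × 49 = 147
  0 × 7^3 = 0 × 343 = 0
  3 × 7^4 = 3 × 2401 = 7203
Sum = 3 + 21 + 147 + 0 + 7203
= 7374


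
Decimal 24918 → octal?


Divide by 8 repeatedly:
24918 ÷ 8 = 3114 remainder 6
3114 ÷ 8 = 389 remainder 2
389 ÷ 8 = 48 remainder 5
48 ÷ 8 = 6 remainder 0
6 ÷ 8 = 0 remainder 6
Reading remainders bottom-up:
= 0o60526


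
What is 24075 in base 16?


Divide by 16 repeatedly:
24075 ÷ 16 = 1504 remainder 11 (B)
1504 ÷ 16 = 94 remainder 0 (0)
94 ÷ 16 = 5 remainder 14 (E)
5 ÷ 16 = 0 remainder 5 (5)
Reading remainders bottom-up:
= 0x5E0B


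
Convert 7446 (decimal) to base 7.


Divide by 7 repeatedly:
7446 ÷ 7 = 1063 remainder 5
1063 ÷ 7 = 151 remainder 6
151 ÷ 7 = 21 remainder 4
21 ÷ 7 = 3 remainder 0
3 ÷ 7 = 0 remainder 3
Reading remainders bottom-up:
= 30465


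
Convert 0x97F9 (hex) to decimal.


Positional values:
Position 0: 9 × 16^0 = 9 × 1 = 9
Position 1: F × 16^1 = 15 × 16 = 240
Position 2: 7 × 16^2 = 7 × 256 = 1792
Position 3: 9 × 16^3 = 9 × 4096 = 36864
Sum = 9 + 240 + 1792 + 36864
= 38905


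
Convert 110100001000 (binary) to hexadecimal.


Group into 4-bit nibbles: 110100001000
  1101 = D
  0000 = 0
  1000 = 8
= 0xD08


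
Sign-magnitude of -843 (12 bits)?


Sign bit: 1 (negative)
Magnitude: 843 = 01101001011
= 101101001011


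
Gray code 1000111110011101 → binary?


Gray code: 1000111110011101
MSB stays the same: 1
Each subsequent bit = prev_binary XOR current_gray:
  B[1] = 1 XOR 0 = 1
  B[2] = 1 XOR 0 = 1
  B[3] = 1 XOR 0 = 1
  B[4] = 1 XOR 1 = 0
  B[5] = 0 XOR 1 = 1
  B[6] = 1 XOR 1 = 0
  B[7] = 0 XOR 1 = 1
  B[8] = 1 XOR 1 = 0
  B[9] = 0 XOR 0 = 0
  B[10] = 0 XOR 0 = 0
  B[11] = 0 XOR 1 = 1
  B[12] = 1 XOR 1 = 0
  B[13] = 0 XOR 1 = 1
  B[14] = 1 XOR 0 = 1
  B[15] = 1 XOR 1 = 0
= 1111010100010110 (62742 decimal)


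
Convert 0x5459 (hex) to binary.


Each hex digit → 4 binary bits:
  5 = 0101
  4 = 0100
  5 = 0101
  9 = 1001
Concatenate: 0101 0100 0101 1001
= 0101010001011001


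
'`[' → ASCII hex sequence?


String: '`['  (2 characters)
Per-character ASCII lookup:
  '`': special character: '`' = 96 → 0x60
  '[': special character: '[' = 91 → 0x5B
= 0x60 0x5B


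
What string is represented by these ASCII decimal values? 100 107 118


Codes (decimal): 100 107 118
Per-code ASCII lookup:
  100  (range 97-122: lowercase, 100 - 97 = 3) → 'd'
  107  (range 97-122: lowercase, 107 - 97 = 10) → 'k'
  118  (range 97-122: lowercase, 118 - 97 = 21) → 'v'
= 'dkv'


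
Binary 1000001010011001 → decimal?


Positional values:
Bit 0: 1 × 2^0 = 1
Bit 3: 1 × 2^3 = 8
Bit 4: 1 × 2^4 = 16
Bit 7: 1 × 2^7 = 128
Bit 9: 1 × 2^9 = 512
Bit 15: 1 × 2^15 = 32768
Sum = 1 + 8 + 16 + 128 + 512 + 32768
= 33433


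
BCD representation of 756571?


Each digit → 4-bit binary:
  7 → 0111
  5 → 0101
  6 → 0110
  5 → 0101
  7 → 0111
  1 → 0001
= 0111 0101 0110 0101 0111 0001


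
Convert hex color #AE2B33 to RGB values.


Hex: #AE2B33
R = AE₁₆ = 174
G = 2B₁₆ = 43
B = 33₁₆ = 51
= RGB(174, 43, 51)


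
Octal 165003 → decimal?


Positional values:
Position 0: 3 × 8^0 = 3
Position 1: 0 × 8^1 = 0
Position 2: 0 × 8^2 = 0
Position 3: 5 × 8^3 = 2560
Position 4: 6 × 8^4 = 24576
Position 5: 1 × 8^5 = 32768
Sum = 3 + 0 + 0 + 2560 + 24576 + 32768
= 59907


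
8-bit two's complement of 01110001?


Original: 01110001
Step 1 - Invert all bits: 10001110
Step 2 - Add 1: 10001110 + 1
= 10001111 (represents -113)


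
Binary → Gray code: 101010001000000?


Binary: 101010001000000
Gray code: G = B XOR (B >> 1)
B >> 1 = 010101000100000
101010001000000 XOR 010101000100000:
  1 XOR 0 = 1
  0 XOR 1 = 1
  1 XOR 0 = 1
  0 XOR 1 = 1
  1 XOR 0 = 1
  0 XOR 1 = 1
  0 XOR 0 = 0
  0 XOR 0 = 0
  1 XOR 0 = 1
  0 XOR 1 = 1
  0 XOR 0 = 0
  0 XOR 0 = 0
  0 XOR 0 = 0
  0 XOR 0 = 0
  0 XOR 0 = 0
= 111111001100000


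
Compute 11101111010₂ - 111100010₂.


Align and subtract column by column (LSB to MSB, borrowing when needed):
  11101111010
- 00111100010
  -----------
  col 0: (0 - 0 borrow-in) - 0 → 0 - 0 = 0, borrow out 0
  col 1: (1 - 0 borrow-in) - 1 → 1 - 1 = 0, borrow out 0
  col 2: (0 - 0 borrow-in) - 0 → 0 - 0 = 0, borrow out 0
  col 3: (1 - 0 borrow-in) - 0 → 1 - 0 = 1, borrow out 0
  col 4: (1 - 0 borrow-in) - 0 → 1 - 0 = 1, borrow out 0
  col 5: (1 - 0 borrow-in) - 1 → 1 - 1 = 0, borrow out 0
  col 6: (1 - 0 borrow-in) - 1 → 1 - 1 = 0, borrow out 0
  col 7: (0 - 0 borrow-in) - 1 → borrow from next column: (0+2) - 1 = 1, borrow out 1
  col 8: (1 - 1 borrow-in) - 1 → borrow from next column: (0+2) - 1 = 1, borrow out 1
  col 9: (1 - 1 borrow-in) - 0 → 0 - 0 = 0, borrow out 0
  col 10: (1 - 0 borrow-in) - 0 → 1 - 0 = 1, borrow out 0
Reading bits MSB→LSB: 10110011000
Strip leading zeros: 10110011000
= 10110011000


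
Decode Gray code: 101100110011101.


Gray code: 101100110011101
MSB stays the same: 1
Each subsequent bit = prev_binary XOR current_gray:
  B[1] = 1 XOR 0 = 1
  B[2] = 1 XOR 1 = 0
  B[3] = 0 XOR 1 = 1
  B[4] = 1 XOR 0 = 1
  B[5] = 1 XOR 0 = 1
  B[6] = 1 XOR 1 = 0
  B[7] = 0 XOR 1 = 1
  B[8] = 1 XOR 0 = 1
  B[9] = 1 XOR 0 = 1
  B[10] = 1 XOR 1 = 0
  B[11] = 0 XOR 1 = 1
  B[12] = 1 XOR 1 = 0
  B[13] = 0 XOR 0 = 0
  B[14] = 0 XOR 1 = 1
= 110111011101001 (28393 decimal)


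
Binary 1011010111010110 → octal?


Group into 3-bit groups: 001011010111010110
  001 = 1
  011 = 3
  010 = 2
  111 = 7
  010 = 2
  110 = 6
= 0o132726


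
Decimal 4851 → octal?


Divide by 8 repeatedly:
4851 ÷ 8 = 606 remainder 3
606 ÷ 8 = 75 remainder 6
75 ÷ 8 = 9 remainder 3
9 ÷ 8 = 1 remainder 1
1 ÷ 8 = 0 remainder 1
Reading remainders bottom-up:
= 0o11363


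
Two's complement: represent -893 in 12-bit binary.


Original: 001101111101
Step 1 - Invert all bits: 110010000010
Step 2 - Add 1: 110010000010 + 1
= 110010000011 (represents -893)


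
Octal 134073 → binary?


Each octal digit → 3 binary bits:
  1 = 001
  3 = 011
  4 = 100
  0 = 000
  7 = 111
  3 = 011
Concatenate: 001 011 100 000 111 011
= 001011100000111011


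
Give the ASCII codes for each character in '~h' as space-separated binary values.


String: '~h'  (2 characters)
Per-character ASCII lookup:
  '~': special character: '~' = 126 → 1111110
  'h': lowercase starts at 97: 'h' = 97 + 7 = 104 → 1101000
= 1111110 1101000


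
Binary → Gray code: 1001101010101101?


Binary: 1001101010101101
Gray code: G = B XOR (B >> 1)
B >> 1 = 0100110101010110
1001101010101101 XOR 0100110101010110:
  1 XOR 0 = 1
  0 XOR 1 = 1
  0 XOR 0 = 0
  1 XOR 0 = 1
  1 XOR 1 = 0
  0 XOR 1 = 1
  1 XOR 0 = 1
  0 XOR 1 = 1
  1 XOR 0 = 1
  0 XOR 1 = 1
  1 XOR 0 = 1
  0 XOR 1 = 1
  1 XOR 0 = 1
  1 XOR 1 = 0
  0 XOR 1 = 1
  1 XOR 0 = 1
= 1101011111111011


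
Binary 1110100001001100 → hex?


Group into 4-bit nibbles: 1110100001001100
  1110 = E
  1000 = 8
  0100 = 4
  1100 = C
= 0xE84C


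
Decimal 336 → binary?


Divide by 2 repeatedly:
336 ÷ 2 = 168 remainder 0
168 ÷ 2 = 84 remainder 0
84 ÷ 2 = 42 remainder 0
42 ÷ 2 = 21 remainder 0
21 ÷ 2 = 10 remainder 1
10 ÷ 2 = 5 remainder 0
5 ÷ 2 = 2 remainder 1
2 ÷ 2 = 1 remainder 0
1 ÷ 2 = 0 remainder 1
Reading remainders bottom-up:
= 101010000


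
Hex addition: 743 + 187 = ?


Align and add column by column (LSB to MSB, each column mod 16 with carry):
  0743
+ 0187
  ----
  col 0: 3(3) + 7(7) + 0 (carry in) = 10 → A(10), carry out 0
  col 1: 4(4) + 8(8) + 0 (carry in) = 12 → C(12), carry out 0
  col 2: 7(7) + 1(1) + 0 (carry in) = 8 → 8(8), carry out 0
  col 3: 0(0) + 0(0) + 0 (carry in) = 0 → 0(0), carry out 0
Reading digits MSB→LSB: 08CA
Strip leading zeros: 8CA
= 0x8CA


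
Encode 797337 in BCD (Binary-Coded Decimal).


Each digit → 4-bit binary:
  7 → 0111
  9 → 1001
  7 → 0111
  3 → 0011
  3 → 0011
  7 → 0111
= 0111 1001 0111 0011 0011 0111


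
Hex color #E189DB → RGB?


Hex: #E189DB
R = E1₁₆ = 225
G = 89₁₆ = 137
B = DB₁₆ = 219
= RGB(225, 137, 219)


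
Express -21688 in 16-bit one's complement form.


Original: 0101010010111000
Invert all bits:
  bit 0: 0 → 1
  bit 1: 1 → 0
  bit 2: 0 → 1
  bit 3: 1 → 0
  bit 4: 0 → 1
  bit 5: 1 → 0
  bit 6: 0 → 1
  bit 7: 0 → 1
  bit 8: 1 → 0
  bit 9: 0 → 1
  bit 10: 1 → 0
  bit 11: 1 → 0
  bit 12: 1 → 0
  bit 13: 0 → 1
  bit 14: 0 → 1
  bit 15: 0 → 1
= 1010101101000111


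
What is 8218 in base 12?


Divide by 12 repeatedly:
8218 ÷ 12 = 684 remainder 10
684 ÷ 12 = 57 remainder 0
57 ÷ 12 = 4 remainder 9
4 ÷ 12 = 0 remainder 4
Reading remainders bottom-up:
= 490A


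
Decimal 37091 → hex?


Divide by 16 repeatedly:
37091 ÷ 16 = 2318 remainder 3 (3)
2318 ÷ 16 = 144 remainder 14 (E)
144 ÷ 16 = 9 remainder 0 (0)
9 ÷ 16 = 0 remainder 9 (9)
Reading remainders bottom-up:
= 0x90E3


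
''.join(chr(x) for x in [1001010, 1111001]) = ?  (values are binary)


Codes (binary): 1001010 1111001
Per-code ASCII lookup:
  1001010 = 74  (range 65-90: uppercase, 74 - 65 = 9) → 'J'
  1111001 = 121  (range 97-122: lowercase, 121 - 97 = 24) → 'y'
= 'Jy'


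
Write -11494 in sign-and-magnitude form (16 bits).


Sign bit: 1 (negative)
Magnitude: 11494 = 010110011100110
= 1010110011100110


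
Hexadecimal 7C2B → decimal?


Positional values:
Position 0: B × 16^0 = 11 × 1 = 11
Position 1: 2 × 16^1 = 2 × 16 = 32
Position 2: C × 16^2 = 12 × 256 = 3072
Position 3: 7 × 16^3 = 7 × 4096 = 28672
Sum = 11 + 32 + 3072 + 28672
= 31787


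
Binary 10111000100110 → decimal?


Positional values:
Bit 1: 1 × 2^1 = 2
Bit 2: 1 × 2^2 = 4
Bit 5: 1 × 2^5 = 32
Bit 9: 1 × 2^9 = 512
Bit 10: 1 × 2^10 = 1024
Bit 11: 1 × 2^11 = 2048
Bit 13: 1 × 2^13 = 8192
Sum = 2 + 4 + 32 + 512 + 1024 + 2048 + 8192
= 11814


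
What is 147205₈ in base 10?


Positional values:
Position 0: 5 × 8^0 = 5
Position 1: 0 × 8^1 = 0
Position 2: 2 × 8^2 = 128
Position 3: 7 × 8^3 = 3584
Position 4: 4 × 8^4 = 16384
Position 5: 1 × 8^5 = 32768
Sum = 5 + 0 + 128 + 3584 + 16384 + 32768
= 52869


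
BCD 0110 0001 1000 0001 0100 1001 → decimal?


Each 4-bit group → digit:
  0110 → 6
  0001 → 1
  1000 → 8
  0001 → 1
  0100 → 4
  1001 → 9
= 618149


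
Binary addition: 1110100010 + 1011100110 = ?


Align and add column by column (LSB to MSB, carry propagating):
  01110100010
+ 01011100110
  -----------
  col 0: 0 + 0 + 0 (carry in) = 0 → bit 0, carry out 0
  col 1: 1 + 1 + 0 (carry in) = 2 → bit 0, carry out 1
  col 2: 0 + 1 + 1 (carry in) = 2 → bit 0, carry out 1
  col 3: 0 + 0 + 1 (carry in) = 1 → bit 1, carry out 0
  col 4: 0 + 0 + 0 (carry in) = 0 → bit 0, carry out 0
  col 5: 1 + 1 + 0 (carry in) = 2 → bit 0, carry out 1
  col 6: 0 + 1 + 1 (carry in) = 2 → bit 0, carry out 1
  col 7: 1 + 1 + 1 (carry in) = 3 → bit 1, carry out 1
  col 8: 1 + 0 + 1 (carry in) = 2 → bit 0, carry out 1
  col 9: 1 + 1 + 1 (carry in) = 3 → bit 1, carry out 1
  col 10: 0 + 0 + 1 (carry in) = 1 → bit 1, carry out 0
Reading bits MSB→LSB: 11010001000
Strip leading zeros: 11010001000
= 11010001000


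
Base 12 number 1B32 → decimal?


Positional values (base 12):
  2 × 12^0 = 2 × 1 = 2
  3 × 12^1 = 3 × 12 = 36
  B × 12^2 = 11 × 144 = 1584
  1 × 12^3 = 1 × 1728 = 1728
Sum = 2 + 36 + 1584 + 1728
= 3350


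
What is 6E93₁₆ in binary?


Each hex digit → 4 binary bits:
  6 = 0110
  E = 1110
  9 = 1001
  3 = 0011
Concatenate: 0110 1110 1001 0011
= 0110111010010011


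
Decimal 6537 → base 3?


Divide by 3 repeatedly:
6537 ÷ 3 = 2179 remainder 0
2179 ÷ 3 = 726 remainder 1
726 ÷ 3 = 242 remainder 0
242 ÷ 3 = 80 remainder 2
80 ÷ 3 = 26 remainder 2
26 ÷ 3 = 8 remainder 2
8 ÷ 3 = 2 remainder 2
2 ÷ 3 = 0 remainder 2
Reading remainders bottom-up:
= 22222010


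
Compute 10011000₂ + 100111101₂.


Align and add column by column (LSB to MSB, carry propagating):
  0010011000
+ 0100111101
  ----------
  col 0: 0 + 1 + 0 (carry in) = 1 → bit 1, carry out 0
  col 1: 0 + 0 + 0 (carry in) = 0 → bit 0, carry out 0
  col 2: 0 + 1 + 0 (carry in) = 1 → bit 1, carry out 0
  col 3: 1 + 1 + 0 (carry in) = 2 → bit 0, carry out 1
  col 4: 1 + 1 + 1 (carry in) = 3 → bit 1, carry out 1
  col 5: 0 + 1 + 1 (carry in) = 2 → bit 0, carry out 1
  col 6: 0 + 0 + 1 (carry in) = 1 → bit 1, carry out 0
  col 7: 1 + 0 + 0 (carry in) = 1 → bit 1, carry out 0
  col 8: 0 + 1 + 0 (carry in) = 1 → bit 1, carry out 0
  col 9: 0 + 0 + 0 (carry in) = 0 → bit 0, carry out 0
Reading bits MSB→LSB: 0111010101
Strip leading zeros: 111010101
= 111010101


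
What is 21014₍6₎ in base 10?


Positional values (base 6):
  4 × 6^0 = 4 × 1 = 4
  1 × 6^1 = 1 × 6 = 6
  0 × 6^2 = 0 × 36 = 0
  1 × 6^3 = 1 × 216 = 216
  2 × 6^4 = 2 × 1296 = 2592
Sum = 4 + 6 + 0 + 216 + 2592
= 2818


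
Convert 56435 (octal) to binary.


Each octal digit → 3 binary bits:
  5 = 101
  6 = 110
  4 = 100
  3 = 011
  5 = 101
Concatenate: 101 110 100 011 101
= 101110100011101


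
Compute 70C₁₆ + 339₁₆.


Align and add column by column (LSB to MSB, each column mod 16 with carry):
  070C
+ 0339
  ----
  col 0: C(12) + 9(9) + 0 (carry in) = 21 → 5(5), carry out 1
  col 1: 0(0) + 3(3) + 1 (carry in) = 4 → 4(4), carry out 0
  col 2: 7(7) + 3(3) + 0 (carry in) = 10 → A(10), carry out 0
  col 3: 0(0) + 0(0) + 0 (carry in) = 0 → 0(0), carry out 0
Reading digits MSB→LSB: 0A45
Strip leading zeros: A45
= 0xA45


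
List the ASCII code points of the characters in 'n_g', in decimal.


String: 'n_g'  (3 characters)
Per-character ASCII lookup:
  'n': lowercase starts at 97: 'n' = 97 + 13 = 110
  '_': special character: '_' = 95
  'g': lowercase starts at 97: 'g' = 97 + 6 = 103
= 110 95 103


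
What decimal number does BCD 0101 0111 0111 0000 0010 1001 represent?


Each 4-bit group → digit:
  0101 → 5
  0111 → 7
  0111 → 7
  0000 → 0
  0010 → 2
  1001 → 9
= 577029


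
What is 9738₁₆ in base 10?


Positional values:
Position 0: 8 × 16^0 = 8 × 1 = 8
Position 1: 3 × 16^1 = 3 × 16 = 48
Position 2: 7 × 16^2 = 7 × 256 = 1792
Position 3: 9 × 16^3 = 9 × 4096 = 36864
Sum = 8 + 48 + 1792 + 36864
= 38712


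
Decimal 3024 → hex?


Divide by 16 repeatedly:
3024 ÷ 16 = 189 remainder 0 (0)
189 ÷ 16 = 11 remainder 13 (D)
11 ÷ 16 = 0 remainder 11 (B)
Reading remainders bottom-up:
= 0xBD0


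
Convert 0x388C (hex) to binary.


Each hex digit → 4 binary bits:
  3 = 0011
  8 = 1000
  8 = 1000
  C = 1100
Concatenate: 0011 1000 1000 1100
= 0011100010001100


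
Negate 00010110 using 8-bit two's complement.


Original: 00010110
Step 1 - Invert all bits: 11101001
Step 2 - Add 1: 11101001 + 1
= 11101010 (represents -22)


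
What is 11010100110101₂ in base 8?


Group into 3-bit groups: 011010100110101
  011 = 3
  010 = 2
  100 = 4
  110 = 6
  101 = 5
= 0o32465


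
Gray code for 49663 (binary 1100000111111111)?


Binary: 1100000111111111
Gray code: G = B XOR (B >> 1)
B >> 1 = 0110000011111111
1100000111111111 XOR 0110000011111111:
  1 XOR 0 = 1
  1 XOR 1 = 0
  0 XOR 1 = 1
  0 XOR 0 = 0
  0 XOR 0 = 0
  0 XOR 0 = 0
  0 XOR 0 = 0
  1 XOR 0 = 1
  1 XOR 1 = 0
  1 XOR 1 = 0
  1 XOR 1 = 0
  1 XOR 1 = 0
  1 XOR 1 = 0
  1 XOR 1 = 0
  1 XOR 1 = 0
  1 XOR 1 = 0
= 1010000100000000


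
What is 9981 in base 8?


Divide by 8 repeatedly:
9981 ÷ 8 = 1247 remainder 5
1247 ÷ 8 = 155 remainder 7
155 ÷ 8 = 19 remainder 3
19 ÷ 8 = 2 remainder 3
2 ÷ 8 = 0 remainder 2
Reading remainders bottom-up:
= 0o23375


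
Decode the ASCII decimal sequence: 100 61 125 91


Codes (decimal): 100 61 125 91
Per-code ASCII lookup:
  100  (range 97-122: lowercase, 100 - 97 = 3) → 'd'
  61  (special character) → '='
  125  (special character) → '}'
  91  (special character) → '['
= 'd=}['


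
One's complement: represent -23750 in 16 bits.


Original: 0101110011000110
Invert all bits:
  bit 0: 0 → 1
  bit 1: 1 → 0
  bit 2: 0 → 1
  bit 3: 1 → 0
  bit 4: 1 → 0
  bit 5: 1 → 0
  bit 6: 0 → 1
  bit 7: 0 → 1
  bit 8: 1 → 0
  bit 9: 1 → 0
  bit 10: 0 → 1
  bit 11: 0 → 1
  bit 12: 0 → 1
  bit 13: 1 → 0
  bit 14: 1 → 0
  bit 15: 0 → 1
= 1010001100111001


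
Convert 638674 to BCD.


Each digit → 4-bit binary:
  6 → 0110
  3 → 0011
  8 → 1000
  6 → 0110
  7 → 0111
  4 → 0100
= 0110 0011 1000 0110 0111 0100


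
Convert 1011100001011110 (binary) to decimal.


Positional values:
Bit 1: 1 × 2^1 = 2
Bit 2: 1 × 2^2 = 4
Bit 3: 1 × 2^3 = 8
Bit 4: 1 × 2^4 = 16
Bit 6: 1 × 2^6 = 64
Bit 11: 1 × 2^11 = 2048
Bit 12: 1 × 2^12 = 4096
Bit 13: 1 × 2^13 = 8192
Bit 15: 1 × 2^15 = 32768
Sum = 2 + 4 + 8 + 16 + 64 + 2048 + 4096 + 8192 + 32768
= 47198


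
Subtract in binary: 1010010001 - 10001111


Align and subtract column by column (LSB to MSB, borrowing when needed):
  1010010001
- 0010001111
  ----------
  col 0: (1 - 0 borrow-in) - 1 → 1 - 1 = 0, borrow out 0
  col 1: (0 - 0 borrow-in) - 1 → borrow from next column: (0+2) - 1 = 1, borrow out 1
  col 2: (0 - 1 borrow-in) - 1 → borrow from next column: (-1+2) - 1 = 0, borrow out 1
  col 3: (0 - 1 borrow-in) - 1 → borrow from next column: (-1+2) - 1 = 0, borrow out 1
  col 4: (1 - 1 borrow-in) - 0 → 0 - 0 = 0, borrow out 0
  col 5: (0 - 0 borrow-in) - 0 → 0 - 0 = 0, borrow out 0
  col 6: (0 - 0 borrow-in) - 0 → 0 - 0 = 0, borrow out 0
  col 7: (1 - 0 borrow-in) - 1 → 1 - 1 = 0, borrow out 0
  col 8: (0 - 0 borrow-in) - 0 → 0 - 0 = 0, borrow out 0
  col 9: (1 - 0 borrow-in) - 0 → 1 - 0 = 1, borrow out 0
Reading bits MSB→LSB: 1000000010
Strip leading zeros: 1000000010
= 1000000010


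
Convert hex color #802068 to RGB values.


Hex: #802068
R = 80₁₆ = 128
G = 20₁₆ = 32
B = 68₁₆ = 104
= RGB(128, 32, 104)


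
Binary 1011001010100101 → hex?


Group into 4-bit nibbles: 1011001010100101
  1011 = B
  0010 = 2
  1010 = A
  0101 = 5
= 0xB2A5


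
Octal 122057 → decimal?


Positional values:
Position 0: 7 × 8^0 = 7
Position 1: 5 × 8^1 = 40
Position 2: 0 × 8^2 = 0
Position 3: 2 × 8^3 = 1024
Position 4: 2 × 8^4 = 8192
Position 5: 1 × 8^5 = 32768
Sum = 7 + 40 + 0 + 1024 + 8192 + 32768
= 42031


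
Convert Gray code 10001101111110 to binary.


Gray code: 10001101111110
MSB stays the same: 1
Each subsequent bit = prev_binary XOR current_gray:
  B[1] = 1 XOR 0 = 1
  B[2] = 1 XOR 0 = 1
  B[3] = 1 XOR 0 = 1
  B[4] = 1 XOR 1 = 0
  B[5] = 0 XOR 1 = 1
  B[6] = 1 XOR 0 = 1
  B[7] = 1 XOR 1 = 0
  B[8] = 0 XOR 1 = 1
  B[9] = 1 XOR 1 = 0
  B[10] = 0 XOR 1 = 1
  B[11] = 1 XOR 1 = 0
  B[12] = 0 XOR 1 = 1
  B[13] = 1 XOR 0 = 1
= 11110110101011 (15787 decimal)


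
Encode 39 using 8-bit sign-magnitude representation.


Sign bit: 0 (positive)
Magnitude: 39 = 0100111
= 00100111


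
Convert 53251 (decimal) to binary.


Divide by 2 repeatedly:
53251 ÷ 2 = 26625 remainder 1
26625 ÷ 2 = 13312 remainder 1
13312 ÷ 2 = 6656 remainder 0
6656 ÷ 2 = 3328 remainder 0
3328 ÷ 2 = 1664 remainder 0
1664 ÷ 2 = 832 remainder 0
832 ÷ 2 = 416 remainder 0
416 ÷ 2 = 208 remainder 0
208 ÷ 2 = 104 remainder 0
104 ÷ 2 = 52 remainder 0
52 ÷ 2 = 26 remainder 0
26 ÷ 2 = 13 remainder 0
13 ÷ 2 = 6 remainder 1
6 ÷ 2 = 3 remainder 0
3 ÷ 2 = 1 remainder 1
1 ÷ 2 = 0 remainder 1
Reading remainders bottom-up:
= 1101000000000011


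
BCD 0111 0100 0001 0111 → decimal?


Each 4-bit group → digit:
  0111 → 7
  0100 → 4
  0001 → 1
  0111 → 7
= 7417


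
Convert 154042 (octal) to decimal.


Positional values:
Position 0: 2 × 8^0 = 2
Position 1: 4 × 8^1 = 32
Position 2: 0 × 8^2 = 0
Position 3: 4 × 8^3 = 2048
Position 4: 5 × 8^4 = 20480
Position 5: 1 × 8^5 = 32768
Sum = 2 + 32 + 0 + 2048 + 20480 + 32768
= 55330


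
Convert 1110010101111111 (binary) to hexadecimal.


Group into 4-bit nibbles: 1110010101111111
  1110 = E
  0101 = 5
  0111 = 7
  1111 = F
= 0xE57F


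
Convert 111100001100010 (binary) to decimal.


Positional values:
Bit 1: 1 × 2^1 = 2
Bit 5: 1 × 2^5 = 32
Bit 6: 1 × 2^6 = 64
Bit 11: 1 × 2^11 = 2048
Bit 12: 1 × 2^12 = 4096
Bit 13: 1 × 2^13 = 8192
Bit 14: 1 × 2^14 = 16384
Sum = 2 + 32 + 64 + 2048 + 4096 + 8192 + 16384
= 30818


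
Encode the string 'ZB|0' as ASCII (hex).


String: 'ZB|0'  (4 characters)
Per-character ASCII lookup:
  'Z': uppercase starts at 65: 'Z' = 65 + 25 = 90 → 0x5A
  'B': uppercase starts at 65: 'B' = 65 + 1 = 66 → 0x42
  '|': special character: '|' = 124 → 0x7C
  '0': digits start at 48: '0' = 48 + 0 = 48 → 0x30
= 0x5A 0x42 0x7C 0x30


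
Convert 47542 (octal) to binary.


Each octal digit → 3 binary bits:
  4 = 100
  7 = 111
  5 = 101
  4 = 100
  2 = 010
Concatenate: 100 111 101 100 010
= 100111101100010


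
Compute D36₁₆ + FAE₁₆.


Align and add column by column (LSB to MSB, each column mod 16 with carry):
  0D36
+ 0FAE
  ----
  col 0: 6(6) + E(14) + 0 (carry in) = 20 → 4(4), carry out 1
  col 1: 3(3) + A(10) + 1 (carry in) = 14 → E(14), carry out 0
  col 2: D(13) + F(15) + 0 (carry in) = 28 → C(12), carry out 1
  col 3: 0(0) + 0(0) + 1 (carry in) = 1 → 1(1), carry out 0
Reading digits MSB→LSB: 1CE4
Strip leading zeros: 1CE4
= 0x1CE4


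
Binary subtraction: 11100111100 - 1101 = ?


Align and subtract column by column (LSB to MSB, borrowing when needed):
  11100111100
- 00000001101
  -----------
  col 0: (0 - 0 borrow-in) - 1 → borrow from next column: (0+2) - 1 = 1, borrow out 1
  col 1: (0 - 1 borrow-in) - 0 → borrow from next column: (-1+2) - 0 = 1, borrow out 1
  col 2: (1 - 1 borrow-in) - 1 → borrow from next column: (0+2) - 1 = 1, borrow out 1
  col 3: (1 - 1 borrow-in) - 1 → borrow from next column: (0+2) - 1 = 1, borrow out 1
  col 4: (1 - 1 borrow-in) - 0 → 0 - 0 = 0, borrow out 0
  col 5: (1 - 0 borrow-in) - 0 → 1 - 0 = 1, borrow out 0
  col 6: (0 - 0 borrow-in) - 0 → 0 - 0 = 0, borrow out 0
  col 7: (0 - 0 borrow-in) - 0 → 0 - 0 = 0, borrow out 0
  col 8: (1 - 0 borrow-in) - 0 → 1 - 0 = 1, borrow out 0
  col 9: (1 - 0 borrow-in) - 0 → 1 - 0 = 1, borrow out 0
  col 10: (1 - 0 borrow-in) - 0 → 1 - 0 = 1, borrow out 0
Reading bits MSB→LSB: 11100101111
Strip leading zeros: 11100101111
= 11100101111


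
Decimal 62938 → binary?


Divide by 2 repeatedly:
62938 ÷ 2 = 31469 remainder 0
31469 ÷ 2 = 15734 remainder 1
15734 ÷ 2 = 7867 remainder 0
7867 ÷ 2 = 3933 remainder 1
3933 ÷ 2 = 1966 remainder 1
1966 ÷ 2 = 983 remainder 0
983 ÷ 2 = 491 remainder 1
491 ÷ 2 = 245 remainder 1
245 ÷ 2 = 122 remainder 1
122 ÷ 2 = 61 remainder 0
61 ÷ 2 = 30 remainder 1
30 ÷ 2 = 15 remainder 0
15 ÷ 2 = 7 remainder 1
7 ÷ 2 = 3 remainder 1
3 ÷ 2 = 1 remainder 1
1 ÷ 2 = 0 remainder 1
Reading remainders bottom-up:
= 1111010111011010


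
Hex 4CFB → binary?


Each hex digit → 4 binary bits:
  4 = 0100
  C = 1100
  F = 1111
  B = 1011
Concatenate: 0100 1100 1111 1011
= 0100110011111011


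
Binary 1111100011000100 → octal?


Group into 3-bit groups: 001111100011000100
  001 = 1
  111 = 7
  100 = 4
  011 = 3
  000 = 0
  100 = 4
= 0o174304


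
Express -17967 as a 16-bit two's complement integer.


Original: 0100011000101111
Step 1 - Invert all bits: 1011100111010000
Step 2 - Add 1: 1011100111010000 + 1
= 1011100111010001 (represents -17967)


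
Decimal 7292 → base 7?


Divide by 7 repeatedly:
7292 ÷ 7 = 1041 remainder 5
1041 ÷ 7 = 148 remainder 5
148 ÷ 7 = 21 remainder 1
21 ÷ 7 = 3 remainder 0
3 ÷ 7 = 0 remainder 3
Reading remainders bottom-up:
= 30155


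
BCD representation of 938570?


Each digit → 4-bit binary:
  9 → 1001
  3 → 0011
  8 → 1000
  5 → 0101
  7 → 0111
  0 → 0000
= 1001 0011 1000 0101 0111 0000


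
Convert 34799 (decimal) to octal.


Divide by 8 repeatedly:
34799 ÷ 8 = 4349 remainder 7
4349 ÷ 8 = 543 remainder 5
543 ÷ 8 = 67 remainder 7
67 ÷ 8 = 8 remainder 3
8 ÷ 8 = 1 remainder 0
1 ÷ 8 = 0 remainder 1
Reading remainders bottom-up:
= 0o103757


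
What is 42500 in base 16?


Divide by 16 repeatedly:
42500 ÷ 16 = 2656 remainder 4 (4)
2656 ÷ 16 = 166 remainder 0 (0)
166 ÷ 16 = 10 remainder 6 (6)
10 ÷ 16 = 0 remainder 10 (A)
Reading remainders bottom-up:
= 0xA604


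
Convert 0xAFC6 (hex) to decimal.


Positional values:
Position 0: 6 × 16^0 = 6 × 1 = 6
Position 1: C × 16^1 = 12 × 16 = 192
Position 2: F × 16^2 = 15 × 256 = 3840
Position 3: A × 16^3 = 10 × 4096 = 40960
Sum = 6 + 192 + 3840 + 40960
= 44998


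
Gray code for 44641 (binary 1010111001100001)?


Binary: 1010111001100001
Gray code: G = B XOR (B >> 1)
B >> 1 = 0101011100110000
1010111001100001 XOR 0101011100110000:
  1 XOR 0 = 1
  0 XOR 1 = 1
  1 XOR 0 = 1
  0 XOR 1 = 1
  1 XOR 0 = 1
  1 XOR 1 = 0
  1 XOR 1 = 0
  0 XOR 1 = 1
  0 XOR 0 = 0
  1 XOR 0 = 1
  1 XOR 1 = 0
  0 XOR 1 = 1
  0 XOR 0 = 0
  0 XOR 0 = 0
  0 XOR 0 = 0
  1 XOR 0 = 1
= 1111100101010001


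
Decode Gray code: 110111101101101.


Gray code: 110111101101101
MSB stays the same: 1
Each subsequent bit = prev_binary XOR current_gray:
  B[1] = 1 XOR 1 = 0
  B[2] = 0 XOR 0 = 0
  B[3] = 0 XOR 1 = 1
  B[4] = 1 XOR 1 = 0
  B[5] = 0 XOR 1 = 1
  B[6] = 1 XOR 1 = 0
  B[7] = 0 XOR 0 = 0
  B[8] = 0 XOR 1 = 1
  B[9] = 1 XOR 1 = 0
  B[10] = 0 XOR 0 = 0
  B[11] = 0 XOR 1 = 1
  B[12] = 1 XOR 1 = 0
  B[13] = 0 XOR 0 = 0
  B[14] = 0 XOR 1 = 1
= 100101001001001 (19017 decimal)


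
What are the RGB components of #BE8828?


Hex: #BE8828
R = BE₁₆ = 190
G = 88₁₆ = 136
B = 28₁₆ = 40
= RGB(190, 136, 40)


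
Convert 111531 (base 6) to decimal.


Positional values (base 6):
  1 × 6^0 = 1 × 1 = 1
  3 × 6^1 = 3 × 6 = 18
  5 × 6^2 = 5 × 36 = 180
  1 × 6^3 = 1 × 216 = 216
  1 × 6^4 = 1 × 1296 = 1296
  1 × 6^5 = 1 × 7776 = 7776
Sum = 1 + 18 + 180 + 216 + 1296 + 7776
= 9487


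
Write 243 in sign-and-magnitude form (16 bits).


Sign bit: 0 (positive)
Magnitude: 243 = 000000011110011
= 0000000011110011


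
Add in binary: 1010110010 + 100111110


Align and add column by column (LSB to MSB, carry propagating):
  01010110010
+ 00100111110
  -----------
  col 0: 0 + 0 + 0 (carry in) = 0 → bit 0, carry out 0
  col 1: 1 + 1 + 0 (carry in) = 2 → bit 0, carry out 1
  col 2: 0 + 1 + 1 (carry in) = 2 → bit 0, carry out 1
  col 3: 0 + 1 + 1 (carry in) = 2 → bit 0, carry out 1
  col 4: 1 + 1 + 1 (carry in) = 3 → bit 1, carry out 1
  col 5: 1 + 1 + 1 (carry in) = 3 → bit 1, carry out 1
  col 6: 0 + 0 + 1 (carry in) = 1 → bit 1, carry out 0
  col 7: 1 + 0 + 0 (carry in) = 1 → bit 1, carry out 0
  col 8: 0 + 1 + 0 (carry in) = 1 → bit 1, carry out 0
  col 9: 1 + 0 + 0 (carry in) = 1 → bit 1, carry out 0
  col 10: 0 + 0 + 0 (carry in) = 0 → bit 0, carry out 0
Reading bits MSB→LSB: 01111110000
Strip leading zeros: 1111110000
= 1111110000


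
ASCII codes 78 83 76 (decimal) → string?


Codes (decimal): 78 83 76
Per-code ASCII lookup:
  78  (range 65-90: uppercase, 78 - 65 = 13) → 'N'
  83  (range 65-90: uppercase, 83 - 65 = 18) → 'S'
  76  (range 65-90: uppercase, 76 - 65 = 11) → 'L'
= 'NSL'


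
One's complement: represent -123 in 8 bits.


Original: 01111011
Invert all bits:
  bit 0: 0 → 1
  bit 1: 1 → 0
  bit 2: 1 → 0
  bit 3: 1 → 0
  bit 4: 1 → 0
  bit 5: 0 → 1
  bit 6: 1 → 0
  bit 7: 1 → 0
= 10000100


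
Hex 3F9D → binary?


Each hex digit → 4 binary bits:
  3 = 0011
  F = 1111
  9 = 1001
  D = 1101
Concatenate: 0011 1111 1001 1101
= 0011111110011101


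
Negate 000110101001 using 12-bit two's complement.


Original: 000110101001
Step 1 - Invert all bits: 111001010110
Step 2 - Add 1: 111001010110 + 1
= 111001010111 (represents -425)


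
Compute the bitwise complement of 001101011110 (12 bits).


Original: 001101011110
Invert all bits:
  bit 0: 0 → 1
  bit 1: 0 → 1
  bit 2: 1 → 0
  bit 3: 1 → 0
  bit 4: 0 → 1
  bit 5: 1 → 0
  bit 6: 0 → 1
  bit 7: 1 → 0
  bit 8: 1 → 0
  bit 9: 1 → 0
  bit 10: 1 → 0
  bit 11: 0 → 1
= 110010100001
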